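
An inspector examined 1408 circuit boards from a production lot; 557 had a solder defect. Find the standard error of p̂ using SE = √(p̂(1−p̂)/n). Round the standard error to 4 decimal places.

SE = 0.0130

p̂ = 557/1408 = 0.39560.
p̂(1−p̂) = 0.239101.
SE = √(0.239101/1408) = 0.0130.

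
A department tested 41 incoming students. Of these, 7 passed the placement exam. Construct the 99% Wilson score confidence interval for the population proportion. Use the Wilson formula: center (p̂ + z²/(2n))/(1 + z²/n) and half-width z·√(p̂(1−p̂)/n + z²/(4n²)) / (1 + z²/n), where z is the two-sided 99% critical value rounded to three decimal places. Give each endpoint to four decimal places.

Here p̂ = 7/41 = 0.17073 and z = 2.576 (z² = 6.635776).
1 + z²/n = 1.161848.
Adjusted center: (0.17073 + z²/(2n))/1.161848 = 0.21660.
Radicand: p̂(1−p̂)/n + z²/(4n²) = 0.003453229 + 0.000986879 = 0.004440108.
Half-width = z·√(radicand)/denom = 2.576·0.066634/1.161848 = 0.14774.
CI: 0.21660 ± 0.14774 = (0.0689, 0.3643).

(0.0689, 0.3643)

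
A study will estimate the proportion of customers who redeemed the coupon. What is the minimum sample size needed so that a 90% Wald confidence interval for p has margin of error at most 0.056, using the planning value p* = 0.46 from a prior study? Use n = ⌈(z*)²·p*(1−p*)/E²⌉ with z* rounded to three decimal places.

n = 215

The 90% critical value is z* = 1.645.
p*(1−p*) = 0.2484.
Required n before rounding: 2.706025 × 0.2484 / 0.056² = 214.342.
Rounding up, n = 215.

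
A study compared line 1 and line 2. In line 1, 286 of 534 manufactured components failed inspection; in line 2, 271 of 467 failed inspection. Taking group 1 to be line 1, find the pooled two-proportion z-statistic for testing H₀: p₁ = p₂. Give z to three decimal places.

Sample proportions: p̂₁ = 286/534 = 0.53558 and p̂₂ = 271/467 = 0.58030.
Pooling: p̂ = 557/1001 = 0.55644.
Pooled SE = √[0.2468141·0.00401399] ≈ 0.031476.
z = -0.04472/0.031476 = -1.421.

z = -1.421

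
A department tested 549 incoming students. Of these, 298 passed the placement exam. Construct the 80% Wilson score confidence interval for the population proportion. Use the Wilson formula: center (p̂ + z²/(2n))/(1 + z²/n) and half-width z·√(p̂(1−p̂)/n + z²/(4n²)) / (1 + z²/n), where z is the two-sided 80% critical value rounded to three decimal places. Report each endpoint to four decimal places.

Here p̂ = 298/549 = 0.54281 and z = 1.282 (z² = 1.643524).
1 + z²/n = 1.002994.
Center = (0.54281 + 0.001497)/1.002994 = 0.54268.
Radicand: p̂(1−p̂)/n + z²/(4n²) = 0.000452036 + 0.000001363 = 0.000453399.
Half-width = 1.282·√0.000453399/1.002994 = 0.02722.
So the interval runs from 0.5155 to 0.5699.

(0.5155, 0.5699)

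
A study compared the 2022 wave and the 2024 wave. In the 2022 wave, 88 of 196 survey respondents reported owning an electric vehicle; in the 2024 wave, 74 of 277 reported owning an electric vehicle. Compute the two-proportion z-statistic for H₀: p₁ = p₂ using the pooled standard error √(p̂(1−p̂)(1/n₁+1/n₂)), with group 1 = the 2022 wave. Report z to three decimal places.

z = 4.105

Sample proportions: p̂₁ = 88/196 = 0.44898 and p̂₂ = 74/277 = 0.26715.
Pooled p̂ = (88+74)/(196+277) = 162/473 = 0.34249.
Pooled SE = √[0.2251921·0.00871215] ≈ 0.044293.
z = (p̂₁ − p̂₂)/SE = (0.44898 − 0.26715)/0.044293 = 0.18183/0.044293 = 4.105.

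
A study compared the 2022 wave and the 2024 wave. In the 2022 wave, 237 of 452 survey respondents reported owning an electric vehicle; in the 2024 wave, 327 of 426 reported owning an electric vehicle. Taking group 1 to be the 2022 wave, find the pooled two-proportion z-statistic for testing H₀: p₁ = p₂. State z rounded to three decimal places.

p̂₁ = 237/452 = 0.52434, p̂₂ = 327/426 = 0.76761.
Pooling: p̂ = 564/878 = 0.64237.
Pooled SE = √[0.2297311·0.00455981] ≈ 0.032366.
z = -0.24327/0.032366 = -7.516.

z = -7.516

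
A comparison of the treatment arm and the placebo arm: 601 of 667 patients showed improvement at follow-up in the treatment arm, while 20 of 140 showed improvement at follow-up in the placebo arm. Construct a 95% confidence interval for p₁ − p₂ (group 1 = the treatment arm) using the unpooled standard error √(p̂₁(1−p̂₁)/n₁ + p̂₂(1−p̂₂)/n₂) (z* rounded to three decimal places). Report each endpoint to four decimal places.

(0.6960, 0.8204)

p̂₁ = 0.90105, p̂₂ = 0.14286, so the observed difference is 0.75819.
Unpooled SE = √(p̂₁(1−p̂₁)/n₁ + p̂₂(1−p̂₂)/n₂) = √(0.000133672 + 0.000874636) = 0.031754.
z* = 1.960 at the 95% level. Margin = 1.960·0.031754 = 0.06224.
So the interval runs from 0.6960 to 0.8204.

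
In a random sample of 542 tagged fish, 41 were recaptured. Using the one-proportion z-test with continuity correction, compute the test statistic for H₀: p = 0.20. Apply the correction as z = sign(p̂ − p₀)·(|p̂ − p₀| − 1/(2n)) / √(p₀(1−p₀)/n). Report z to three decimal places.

z = -7.184

p̂ = 41/542 = 0.07565. p̂ − p₀ = -0.124354.
Continuity correction 1/(2n) = 1/1084 = 0.000923.
Corrected numerator: |-0.124354| − 0.000923 = 0.123431.
Null standard error: √(0.20·0.80/542) = √0.000295203 = 0.017181.
z = (−)0.123431/0.017181 = -7.184.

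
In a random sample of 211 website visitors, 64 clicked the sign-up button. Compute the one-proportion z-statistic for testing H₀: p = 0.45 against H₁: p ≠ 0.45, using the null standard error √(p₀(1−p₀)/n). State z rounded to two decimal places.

z = -4.28

With x = 64 successes in n = 211, p̂ = 0.30332.
Null standard error: √(0.45·0.55/211) = √0.001172986 = 0.034249.
z = (p̂ − p₀)/SE = (0.30332 − 0.45)/0.034249 = -4.28.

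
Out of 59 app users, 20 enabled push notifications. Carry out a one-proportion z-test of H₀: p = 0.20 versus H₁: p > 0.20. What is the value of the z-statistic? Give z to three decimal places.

z = 2.669

p̂ = 20/59 = 0.33898.
SE₀ = √(0.20·0.80/59) = 0.052076.
z = (0.33898 − 0.20)/0.052076 = 0.13898/0.052076 = 2.669.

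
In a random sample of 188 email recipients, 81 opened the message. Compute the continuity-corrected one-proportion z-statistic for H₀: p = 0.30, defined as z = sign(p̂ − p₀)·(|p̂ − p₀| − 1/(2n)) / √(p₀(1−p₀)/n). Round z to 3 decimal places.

z = 3.836

The sample proportion is 81/188 = 0.43085. p̂ − p₀ = 0.130851.
1/(2n) = 0.002660.
Corrected numerator: |0.130851| − 0.002660 = 0.128191.
Null standard error: √(0.30·0.70/188) = √0.001117021 = 0.033422.
z = +0.128191/0.033422 = 3.836.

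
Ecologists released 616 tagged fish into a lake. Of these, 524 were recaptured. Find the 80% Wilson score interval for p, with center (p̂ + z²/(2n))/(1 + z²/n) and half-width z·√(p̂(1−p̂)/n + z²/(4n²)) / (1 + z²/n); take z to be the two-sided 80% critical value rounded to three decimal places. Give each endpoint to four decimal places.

p̂ = 524/616 = 0.85065; z = 1.282, so z² = 1.643524.
Denominator 1 + z²/n = 1 + 1.643524/616 = 1.002668.
Center = (0.85065 + 0.001334)/1.002668 = 0.84972.
Radicand: p̂(1−p̂)/n + z²/(4n²) = 0.000206242 + 0.000001083 = 0.000207325.
Half-width = z·√(radicand)/denom = 1.282·0.014399/1.002668 = 0.01841.
Interval: 0.84972 ± 0.01841 → (0.8313, 0.8681).

(0.8313, 0.8681)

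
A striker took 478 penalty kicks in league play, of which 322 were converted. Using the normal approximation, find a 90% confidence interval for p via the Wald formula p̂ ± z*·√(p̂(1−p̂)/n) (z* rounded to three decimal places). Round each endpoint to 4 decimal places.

(0.6384, 0.7089)

With x = 322 successes in n = 478, p̂ = 0.67364.
SE = √(p̂(1−p̂)/n) = √(0.219849/478) = 0.021446.
For 90% confidence, z* = 1.645.
Margin of error: 1.645 × 0.021446 = 0.03528.
CI: 0.67364 ± 0.03528 = (0.6384, 0.7089).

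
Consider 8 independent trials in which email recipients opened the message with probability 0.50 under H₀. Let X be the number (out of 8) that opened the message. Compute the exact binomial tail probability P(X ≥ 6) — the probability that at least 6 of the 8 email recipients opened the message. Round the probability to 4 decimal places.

P = 0.1445

X is binomial with n = 8 and p = 0.50.
P(X ≥ 6) = C(8,6)·0.50^6·0.50^2 + C(8,7)·0.50^7·0.50^1 + C(8,8)·0.50^8·0.50^0.
= 0.109375 + 0.031250 + 0.003906 = 0.1445.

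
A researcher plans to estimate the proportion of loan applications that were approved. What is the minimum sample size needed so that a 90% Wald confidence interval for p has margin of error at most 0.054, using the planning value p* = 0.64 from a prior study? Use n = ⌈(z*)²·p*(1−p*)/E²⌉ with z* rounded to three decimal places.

n = 214

For 90% confidence, z* = 1.645.
p*(1−p*) = 0.64·0.36 = 0.2304.
(z*)²·p*(1−p*)/E² = 2.706025·0.2304/0.002916 = 213.809.
⌈213.809⌉ = 214.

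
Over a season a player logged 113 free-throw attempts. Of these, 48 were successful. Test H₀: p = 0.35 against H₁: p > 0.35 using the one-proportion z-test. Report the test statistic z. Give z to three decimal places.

Sample proportion p̂ = 48/113 = 0.42478.
Under H₀, SE = √(p₀(1−p₀)/n) = √(0.35·0.65/113) = √0.002013274 = 0.044870.
z = (p̂ − p₀)/SE = (0.42478 − 0.35)/0.044870 = 1.667.

z = 1.667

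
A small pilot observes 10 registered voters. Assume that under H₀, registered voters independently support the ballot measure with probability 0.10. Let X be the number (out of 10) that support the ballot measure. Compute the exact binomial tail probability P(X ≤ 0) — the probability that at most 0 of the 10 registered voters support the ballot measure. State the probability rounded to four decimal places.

X is binomial with n = 10 and p = 0.10.
P(X ≤ 0) = C(10,0)·0.10^0·0.90^10.
= 0.348678 = 0.3487.

P = 0.3487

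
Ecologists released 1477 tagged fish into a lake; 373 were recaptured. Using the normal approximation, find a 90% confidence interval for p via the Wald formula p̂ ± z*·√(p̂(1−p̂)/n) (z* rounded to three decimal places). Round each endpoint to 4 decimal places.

With x = 373 successes in n = 1477, p̂ = 0.25254.
Standard error of p̂: √(0.188763/1477) = √0.000127802 = 0.011305.
The 90% critical value is z* = 1.645.
Margin of error: 1.645 × 0.011305 = 0.01860.
So the interval runs from 0.2339 to 0.2711.

(0.2339, 0.2711)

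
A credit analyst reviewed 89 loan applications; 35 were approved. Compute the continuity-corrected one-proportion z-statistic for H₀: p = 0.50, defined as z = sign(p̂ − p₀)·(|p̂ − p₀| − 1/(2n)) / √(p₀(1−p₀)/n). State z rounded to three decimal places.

z = -1.908

With x = 35 successes in n = 89, p̂ = 0.39326. p̂ − p₀ = -0.106742.
Continuity correction 1/(2n) = 1/178 = 0.005618.
Corrected numerator: |-0.106742| − 0.005618 = 0.101124.
SE₀ = √(0.50·0.50/89) = 0.053000.
z = (−)0.101124/0.053000 = -1.908.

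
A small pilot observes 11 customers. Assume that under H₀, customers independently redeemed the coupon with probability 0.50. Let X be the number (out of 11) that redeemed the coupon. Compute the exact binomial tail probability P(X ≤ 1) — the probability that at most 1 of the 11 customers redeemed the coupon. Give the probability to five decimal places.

X is binomial with n = 11 and p = 0.50.
P(X ≤ 1) = C(11,0)·0.50^0·0.50^11 + C(11,1)·0.50^1·0.50^10.
= 0.000488 + 0.005371 = 0.00586.

P = 0.00586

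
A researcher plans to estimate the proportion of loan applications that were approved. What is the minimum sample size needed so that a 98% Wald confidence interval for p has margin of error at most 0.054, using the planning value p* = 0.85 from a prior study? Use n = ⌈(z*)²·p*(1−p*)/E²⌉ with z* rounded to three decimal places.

n = 237

For 98% confidence, z* = 2.326.
p*(1−p*) = 0.1275.
Required n before rounding: 5.410276 × 0.1275 / 0.054² = 236.560.
⌈236.560⌉ = 237.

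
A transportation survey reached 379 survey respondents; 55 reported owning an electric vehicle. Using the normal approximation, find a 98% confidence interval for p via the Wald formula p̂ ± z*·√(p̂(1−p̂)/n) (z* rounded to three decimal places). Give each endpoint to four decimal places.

The sample proportion is 55/379 = 0.14512.
Standard error of p̂: √(0.124059/379) = √0.000327333 = 0.018092.
For 98% confidence, z* = 2.326.
Margin of error: 2.326 × 0.018092 = 0.04208.
So the interval runs from 0.1030 to 0.1872.

(0.1030, 0.1872)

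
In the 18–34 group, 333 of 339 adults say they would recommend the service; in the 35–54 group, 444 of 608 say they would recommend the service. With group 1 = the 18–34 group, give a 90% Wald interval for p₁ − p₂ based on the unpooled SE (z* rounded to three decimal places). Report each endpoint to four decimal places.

p̂₁ = 0.98230, p̂₂ = 0.73026, so the observed difference is 0.25204.
SE = √(0.000051286 + 0.000323978) = √0.000375264 = 0.019372.
For 90% confidence, z* = 1.645. Margin = 1.645·0.019372 = 0.03187.
Interval: 0.25204 ± 0.03187 → (0.2202, 0.2839).

(0.2202, 0.2839)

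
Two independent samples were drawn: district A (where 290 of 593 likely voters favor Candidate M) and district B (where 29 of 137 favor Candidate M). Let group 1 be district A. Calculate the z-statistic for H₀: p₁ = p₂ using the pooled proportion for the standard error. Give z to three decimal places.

z = 5.899

p̂₁ = 290/593 = 0.48904, p̂₂ = 29/137 = 0.21168.
Pooling: p̂ = 319/730 = 0.43699.
Pooled SE = √[0.2460293·0.00898561] ≈ 0.047018.
z = (p̂₁ − p̂₂)/SE = (0.48904 − 0.21168)/0.047018 = 0.27736/0.047018 = 5.899.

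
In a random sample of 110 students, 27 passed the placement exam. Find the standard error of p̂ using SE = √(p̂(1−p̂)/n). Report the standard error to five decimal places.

The sample proportion is 27/110 = 0.24545.
p̂(1−p̂) = 0.24545·0.75455 = 0.185204.
SE = √(0.185204/110) = 0.04103.

SE = 0.04103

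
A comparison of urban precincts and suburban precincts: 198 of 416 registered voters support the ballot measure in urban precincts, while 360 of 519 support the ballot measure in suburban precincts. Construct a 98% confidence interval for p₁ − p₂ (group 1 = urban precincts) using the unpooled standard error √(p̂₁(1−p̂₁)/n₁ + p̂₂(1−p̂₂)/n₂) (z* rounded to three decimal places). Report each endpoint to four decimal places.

p̂₁ = 0.47596, p̂₂ = 0.69364, so the observed difference is -0.21768.
SE = √(0.000599572 + 0.000409447) = √0.001009019 = 0.031765.
For 98% confidence, z* = 2.326. Margin of error = 0.07389.
Interval: -0.21768 ± 0.07389 → (-0.2916, -0.1438).

(-0.2916, -0.1438)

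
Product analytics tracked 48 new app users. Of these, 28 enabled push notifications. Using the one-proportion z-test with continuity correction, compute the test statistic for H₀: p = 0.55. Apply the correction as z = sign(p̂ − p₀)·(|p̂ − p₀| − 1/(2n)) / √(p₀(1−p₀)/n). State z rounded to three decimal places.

p̂ = 28/48 = 0.58333. p̂ − p₀ = 0.033333.
1/(2n) = 0.010417.
Corrected numerator: |0.033333| − 0.010417 = 0.022916.
SE₀ = √(0.55·0.45/48) = 0.071807.
z = (+)0.022916/0.071807 = 0.319.

z = 0.319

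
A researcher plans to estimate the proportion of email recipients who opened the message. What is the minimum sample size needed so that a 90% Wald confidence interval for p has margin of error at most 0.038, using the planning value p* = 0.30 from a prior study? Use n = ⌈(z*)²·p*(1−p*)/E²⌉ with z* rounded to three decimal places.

n = 394

z* = 1.645 at the 90% level.
p*(1−p*) = 0.30·0.70 = 0.2100.
(z*)²·p*(1−p*)/E² = 2.706025·0.2100/0.001444 = 393.535.
⌈393.535⌉ = 394.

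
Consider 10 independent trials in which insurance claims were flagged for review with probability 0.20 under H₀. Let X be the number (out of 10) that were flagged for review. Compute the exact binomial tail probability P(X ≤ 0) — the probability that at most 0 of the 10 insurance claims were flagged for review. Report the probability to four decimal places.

X ~ Binomial(n=10, p=0.20).
P(X ≤ 0) = C(10,0)·0.20^0·0.80^10.
= 0.107374 = 0.1074.

P = 0.1074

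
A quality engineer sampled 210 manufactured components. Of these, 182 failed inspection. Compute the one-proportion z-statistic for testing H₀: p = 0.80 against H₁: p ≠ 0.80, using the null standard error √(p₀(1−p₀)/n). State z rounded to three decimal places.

z = 2.415

Sample proportion p̂ = 182/210 = 0.86667.
SE₀ = √(0.80·0.20/210) = 0.027603.
Test statistic: z = 0.06667/0.027603 = 2.415.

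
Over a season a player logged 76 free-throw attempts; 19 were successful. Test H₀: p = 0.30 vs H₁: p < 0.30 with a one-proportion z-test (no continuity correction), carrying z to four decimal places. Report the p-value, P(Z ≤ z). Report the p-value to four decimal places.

p̂ = 19/76 = 0.25000.
Under H₀, SE = √(p₀(1−p₀)/n) = √(0.30·0.70/76) = √0.002763158 = 0.052566.
Test statistic (full precision, shown to 4 dp): z = (19/76 − 0.30)/SE₀ ≈ -0.9512.
p-value = P(Z ≤ z) with z = -0.9512 → 0.1708.

p-value = 0.1708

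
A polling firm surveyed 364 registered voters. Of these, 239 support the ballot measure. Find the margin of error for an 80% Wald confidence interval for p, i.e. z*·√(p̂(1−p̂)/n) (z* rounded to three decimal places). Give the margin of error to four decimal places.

Sample proportion p̂ = 239/364 = 0.65659.
SE = √(p̂(1−p̂)/n) = √(0.225479/364) = 0.024889.
For 80% confidence, z* = 1.282.
So ME = 0.0319.

ME = 0.0319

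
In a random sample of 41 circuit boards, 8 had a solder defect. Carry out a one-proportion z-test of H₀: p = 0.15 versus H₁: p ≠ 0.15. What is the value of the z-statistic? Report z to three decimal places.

z = 0.809

The sample proportion is 8/41 = 0.19512.
Null standard error: √(0.15·0.85/41) = √0.003109756 = 0.055765.
z = (0.19512 − 0.15)/0.055765 = 0.04512/0.055765 = 0.809.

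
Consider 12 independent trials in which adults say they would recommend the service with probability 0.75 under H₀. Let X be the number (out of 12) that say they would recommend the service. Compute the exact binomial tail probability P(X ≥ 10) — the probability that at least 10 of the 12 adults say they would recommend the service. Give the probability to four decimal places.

P = 0.3907

X is binomial with n = 12 and p = 0.75.
P(X ≥ 10) = C(12,10)·0.75^10·0.25^2 + C(12,11)·0.75^11·0.25^1 + C(12,12)·0.75^12·0.25^0.
= 0.232293 + 0.126705 + 0.031676 = 0.3907.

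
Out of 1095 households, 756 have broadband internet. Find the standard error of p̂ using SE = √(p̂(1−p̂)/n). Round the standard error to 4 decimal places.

SE = 0.0140

The sample proportion is 756/1095 = 0.69041.
p̂(1−p̂) = 0.213744.
Dividing by n and taking the root: √0.000195200 = 0.0140.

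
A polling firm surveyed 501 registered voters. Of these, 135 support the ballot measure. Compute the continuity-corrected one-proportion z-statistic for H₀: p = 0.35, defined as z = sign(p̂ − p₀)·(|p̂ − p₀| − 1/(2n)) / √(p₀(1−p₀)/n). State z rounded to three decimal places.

Sample proportion p̂ = 135/501 = 0.26946. p̂ − p₀ = -0.080539.
1/(2n) = 0.000998.
Corrected numerator: |-0.080539| − 0.000998 = 0.079541.
Under H₀, SE = √(p₀(1−p₀)/n) = √(0.35·0.65/501) = √0.000454092 = 0.021309.
z = (−)0.079541/0.021309 = -3.733.

z = -3.733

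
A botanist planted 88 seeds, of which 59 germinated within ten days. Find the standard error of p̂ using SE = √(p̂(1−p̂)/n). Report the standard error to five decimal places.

The sample proportion is 59/88 = 0.67045.
p̂(1−p̂) = 0.220947.
SE = √(0.220947/88) = 0.05011.

SE = 0.05011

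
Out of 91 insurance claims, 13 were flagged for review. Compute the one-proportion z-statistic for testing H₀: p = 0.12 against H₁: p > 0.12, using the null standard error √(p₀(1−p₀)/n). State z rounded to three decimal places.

z = 0.671

p̂ = 13/91 = 0.14286.
Under H₀, SE = √(p₀(1−p₀)/n) = √(0.12·0.88/91) = √0.001160440 = 0.034065.
z = (p̂ − p₀)/SE = (0.14286 − 0.12)/0.034065 = 0.671.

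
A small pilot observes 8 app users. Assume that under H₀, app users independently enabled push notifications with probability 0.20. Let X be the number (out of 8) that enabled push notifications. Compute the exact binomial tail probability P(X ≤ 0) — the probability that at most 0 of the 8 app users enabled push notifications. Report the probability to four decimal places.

P = 0.1678

X ~ Binomial(n=8, p=0.20).
P(X ≤ 0) = C(8,0)·0.20^0·0.80^8.
= 0.167772 = 0.1678.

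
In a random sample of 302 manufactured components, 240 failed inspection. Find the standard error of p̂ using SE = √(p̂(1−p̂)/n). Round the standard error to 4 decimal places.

SE = 0.0232

With x = 240 successes in n = 302, p̂ = 0.79470.
p̂(1−p̂) = 0.163152.
SE = √(0.163152/302) = √0.000540238 = 0.0232.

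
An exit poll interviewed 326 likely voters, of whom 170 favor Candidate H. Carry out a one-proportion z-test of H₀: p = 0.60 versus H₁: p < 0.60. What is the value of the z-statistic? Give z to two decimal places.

The sample proportion is 170/326 = 0.52147.
Under H₀, SE = √(p₀(1−p₀)/n) = √(0.60·0.40/326) = √0.000736196 = 0.027133.
z = (p̂ − p₀)/SE = (0.52147 − 0.60)/0.027133 = -2.89.

z = -2.89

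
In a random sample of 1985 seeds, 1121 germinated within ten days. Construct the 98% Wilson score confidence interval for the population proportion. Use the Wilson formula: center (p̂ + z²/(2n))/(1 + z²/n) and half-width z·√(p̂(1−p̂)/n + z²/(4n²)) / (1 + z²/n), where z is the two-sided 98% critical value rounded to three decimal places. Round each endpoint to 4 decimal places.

(0.5387, 0.5904)

Here p̂ = 1121/1985 = 0.56474 and z = 2.326 (z² = 5.410276).
Denominator 1 + z²/n = 1 + 5.410276/1985 = 1.002726.
Adjusted center: (0.56474 + z²/(2n))/1.002726 = 0.56456.
Radicand: p̂(1−p̂)/n + z²/(4n²) = 0.000123833 + 0.000000343 = 0.000124176.
Half-width = z·√(radicand)/denom = 2.326·0.011143/1.002726 = 0.02585.
Interval: 0.56456 ± 0.02585 → (0.5387, 0.5904).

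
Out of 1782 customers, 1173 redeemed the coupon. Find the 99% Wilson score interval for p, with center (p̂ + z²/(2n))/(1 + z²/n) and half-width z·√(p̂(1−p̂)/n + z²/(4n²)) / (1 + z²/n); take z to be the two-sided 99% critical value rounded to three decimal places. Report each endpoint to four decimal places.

p̂ = 1173/1782 = 0.65825; z = 2.576, so z² = 6.635776.
Denominator 1 + z²/n = 1 + 6.635776/1782 = 1.003724.
Adjusted center: (0.65825 + z²/(2n))/1.003724 = 0.65766.
Radicand: p̂(1−p̂)/n + z²/(4n²) = 0.000126239 + 0.000000522 = 0.000126761.
Half-width = 2.576·√0.000126761/1.003724 = 0.02890.
Interval: 0.65766 ± 0.02890 → (0.6288, 0.6866).

(0.6288, 0.6866)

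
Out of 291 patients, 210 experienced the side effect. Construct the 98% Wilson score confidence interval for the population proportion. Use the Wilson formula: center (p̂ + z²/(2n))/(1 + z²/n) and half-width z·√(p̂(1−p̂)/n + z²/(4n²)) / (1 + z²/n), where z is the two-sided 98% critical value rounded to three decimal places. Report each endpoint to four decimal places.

p̂ = 210/291 = 0.72165; z = 2.326, so z² = 5.410276.
Denominator 1 + z²/n = 1 + 5.410276/291 = 1.018592.
Center = (0.72165 + 0.009296)/1.018592 = 0.71760.
Radicand: p̂(1−p̂)/n + z²/(4n²) = 0.000690280 + 0.000015973 = 0.000706253.
Half-width = 2.326·√0.000706253/1.018592 = 0.06069.
Interval: 0.71760 ± 0.06069 → (0.6569, 0.7783).

(0.6569, 0.7783)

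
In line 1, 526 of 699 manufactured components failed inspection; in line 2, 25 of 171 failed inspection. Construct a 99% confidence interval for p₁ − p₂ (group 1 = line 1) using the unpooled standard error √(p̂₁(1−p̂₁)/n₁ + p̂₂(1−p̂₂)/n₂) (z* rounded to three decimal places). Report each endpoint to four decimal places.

p̂₁ = 0.75250, p̂₂ = 0.14620, so the observed difference is 0.60630.
SE = √(0.000266441 + 0.000729969) = √0.000996410 = 0.031566.
For 99% confidence, z* = 2.576. Margin of error = 0.08131.
CI: 0.60630 ± 0.08131 = (0.5250, 0.6876).

(0.5250, 0.6876)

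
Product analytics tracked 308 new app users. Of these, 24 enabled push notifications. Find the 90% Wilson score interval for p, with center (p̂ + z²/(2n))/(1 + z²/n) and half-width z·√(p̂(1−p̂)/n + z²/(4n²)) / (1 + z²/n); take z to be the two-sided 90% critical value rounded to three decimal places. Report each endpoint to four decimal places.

(0.0563, 0.1069)

p̂ = 24/308 = 0.07792; z = 1.645, so z² = 2.706025.
Denominator 1 + z²/n = 1 + 2.706025/308 = 1.008786.
Center = (0.07792 + 0.004393)/1.008786 = 0.08160.
Radicand: p̂(1−p̂)/n + z²/(4n²) = 0.000233280 + 0.000007131 = 0.000240411.
Half-width = z·√(radicand)/denom = 1.645·0.015505/1.008786 = 0.02528.
So the interval runs from 0.0563 to 0.1069.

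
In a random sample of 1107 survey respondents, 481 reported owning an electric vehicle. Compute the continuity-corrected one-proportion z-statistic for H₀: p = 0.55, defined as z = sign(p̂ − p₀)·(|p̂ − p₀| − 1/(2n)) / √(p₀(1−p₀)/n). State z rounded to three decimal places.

z = -7.694

With x = 481 successes in n = 1107, p̂ = 0.43451. p̂ − p₀ = -0.115492.
Continuity correction 1/(2n) = 1/2214 = 0.000452.
Corrected numerator: |-0.115492| − 0.000452 = 0.115040.
Null standard error: √(0.55·0.45/1107) = √0.000223577 = 0.014952.
z = −0.115040/0.014952 = -7.694.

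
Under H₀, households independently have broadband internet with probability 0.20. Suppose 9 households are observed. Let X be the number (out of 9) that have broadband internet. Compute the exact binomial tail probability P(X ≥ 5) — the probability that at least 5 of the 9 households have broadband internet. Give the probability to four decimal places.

P = 0.0196

X is binomial with n = 9 and p = 0.20.
P(X ≥ 5) = Σ_{j=5}^{9} C(9,j)·0.20^j·0.80^{9−j}.
= 0.016515 + 0.002753 + 0.000295 + 0.000018 + 0.000001 = 0.0196.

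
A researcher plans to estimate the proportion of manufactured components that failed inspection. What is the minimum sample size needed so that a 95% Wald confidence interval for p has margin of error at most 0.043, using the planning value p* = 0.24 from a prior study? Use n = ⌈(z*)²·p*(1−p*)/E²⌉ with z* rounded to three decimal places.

z* = 1.960 at the 95% level.
p*(1−p*) = 0.1824.
(z*)²·p*(1−p*)/E² = 3.841600·0.1824/0.001849 = 378.966.
⌈378.966⌉ = 379.

n = 379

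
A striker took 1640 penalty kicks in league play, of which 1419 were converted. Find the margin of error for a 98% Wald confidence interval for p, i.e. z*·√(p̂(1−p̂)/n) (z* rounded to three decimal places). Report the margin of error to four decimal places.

p̂ = 1419/1640 = 0.86524.
SE = √(p̂(1−p̂)/n) = √(0.116597/1640) = 0.008432.
For 98% confidence, z* = 2.326.
Margin of error = z*·SE = 2.326 × 0.008432 = 0.0196.

ME = 0.0196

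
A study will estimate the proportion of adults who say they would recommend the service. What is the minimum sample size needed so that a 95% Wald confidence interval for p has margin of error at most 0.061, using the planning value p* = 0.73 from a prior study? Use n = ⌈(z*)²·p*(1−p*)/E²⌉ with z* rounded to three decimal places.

n = 204

z* = 1.960 at the 95% level.
p*(1−p*) = 0.1971.
Required n before rounding: 3.841600 × 0.1971 / 0.061² = 203.488.
⌈203.488⌉ = 204.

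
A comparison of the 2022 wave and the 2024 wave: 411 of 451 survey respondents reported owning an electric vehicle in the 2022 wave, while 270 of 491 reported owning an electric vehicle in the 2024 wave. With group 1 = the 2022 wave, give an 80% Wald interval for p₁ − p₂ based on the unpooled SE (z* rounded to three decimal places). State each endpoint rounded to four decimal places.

p̂₁ = 411/451 = 0.91131, p̂₂ = 270/491 = 0.54990; p̂₁ − p̂₂ = 0.36141.
Unpooled SE = √(p̂₁(1−p̂₁)/n₁ + p̂₂(1−p̂₂)/n₂) = √(0.000179214 + 0.000504094) = 0.026140.
z* = 1.282 at the 80% level. Margin of error = 0.03351.
Interval: 0.36141 ± 0.03351 → (0.3279, 0.3949).

(0.3279, 0.3949)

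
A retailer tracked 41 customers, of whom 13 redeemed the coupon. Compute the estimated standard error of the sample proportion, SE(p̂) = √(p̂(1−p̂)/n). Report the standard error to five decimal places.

SE = 0.07267

The sample proportion is 13/41 = 0.31707.
p̂(1−p̂) = 0.216537.
Dividing by n and taking the root: √0.005281390 = 0.07267.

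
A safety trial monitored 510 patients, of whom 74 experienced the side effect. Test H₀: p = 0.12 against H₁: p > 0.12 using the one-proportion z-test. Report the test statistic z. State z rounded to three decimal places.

Sample proportion p̂ = 74/510 = 0.14510.
SE₀ = √(0.12·0.88/510) = 0.014390.
Test statistic: z = 0.02510/0.014390 = 1.744.

z = 1.744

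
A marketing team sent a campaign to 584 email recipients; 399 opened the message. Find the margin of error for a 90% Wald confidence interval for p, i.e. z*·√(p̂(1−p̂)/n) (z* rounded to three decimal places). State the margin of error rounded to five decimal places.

ME = 0.03167

The sample proportion is 399/584 = 0.68322.
SE = √(p̂(1−p̂)/n) = √(0.216431/584) = 0.019251.
For 90% confidence, z* = 1.645.
ME = 1.645·0.019251 = 0.03167.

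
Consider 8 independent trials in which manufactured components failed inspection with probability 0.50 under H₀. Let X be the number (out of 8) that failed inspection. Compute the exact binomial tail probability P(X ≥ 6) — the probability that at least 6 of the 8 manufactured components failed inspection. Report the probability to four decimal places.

X ~ Binomial(n=8, p=0.50).
P(X ≥ 6) = C(8,6)·0.50^6·0.50^2 + C(8,7)·0.50^7·0.50^1 + C(8,8)·0.50^8·0.50^0.
= 0.109375 + 0.031250 + 0.003906 = 0.1445.

P = 0.1445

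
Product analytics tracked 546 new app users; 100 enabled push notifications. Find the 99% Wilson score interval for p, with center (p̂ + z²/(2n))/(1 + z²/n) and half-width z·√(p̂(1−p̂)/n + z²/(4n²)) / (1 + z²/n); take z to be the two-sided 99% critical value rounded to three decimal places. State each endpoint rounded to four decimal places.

(0.1444, 0.2295)

Here p̂ = 100/546 = 0.18315 and z = 2.576 (z² = 6.635776).
Denominator 1 + z²/n = 1 + 6.635776/546 = 1.012153.
Center = (0.18315 + 0.006077)/1.012153 = 0.18695.
Radicand: p̂(1−p̂)/n + z²/(4n²) = 0.000274004 + 0.000005565 = 0.000279569.
Half-width = z·√(radicand)/denom = 2.576·0.016720/1.012153 = 0.04255.
Interval: 0.18695 ± 0.04255 → (0.1444, 0.2295).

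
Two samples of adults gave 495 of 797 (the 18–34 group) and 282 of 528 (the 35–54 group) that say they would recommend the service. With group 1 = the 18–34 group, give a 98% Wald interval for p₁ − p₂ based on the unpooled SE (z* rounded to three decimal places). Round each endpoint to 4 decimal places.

p̂₁ = 495/797 = 0.62108, p̂₂ = 282/528 = 0.53409; p̂₁ − p̂₂ = 0.08699.
SE = √(0.000295282 + 0.000471284) = √0.000766566 = 0.027687.
For 98% confidence, z* = 2.326. Margin = 2.326·0.027687 = 0.06440.
So the interval runs from 0.0226 to 0.1514.

(0.0226, 0.1514)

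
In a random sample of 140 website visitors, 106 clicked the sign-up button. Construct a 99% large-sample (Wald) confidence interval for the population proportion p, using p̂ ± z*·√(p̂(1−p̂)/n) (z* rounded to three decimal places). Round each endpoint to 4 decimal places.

With x = 106 successes in n = 140, p̂ = 0.75714.
SE = √(p̂(1−p̂)/n) = √(0.183878/140) = 0.036241.
z* = 2.576 at the 99% level.
Margin = 2.576·0.036241 = 0.09336.
Interval: 0.75714 ± 0.09336 → (0.6638, 0.8505).

(0.6638, 0.8505)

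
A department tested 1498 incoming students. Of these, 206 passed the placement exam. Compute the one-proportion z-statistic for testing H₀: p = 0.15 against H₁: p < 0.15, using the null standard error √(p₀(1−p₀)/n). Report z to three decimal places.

Sample proportion p̂ = 206/1498 = 0.13752.
Under H₀, SE = √(p₀(1−p₀)/n) = √(0.15·0.85/1498) = √0.000085113 = 0.009226.
z = (p̂ − p₀)/SE = (0.13752 − 0.15)/0.009226 = -1.353.

z = -1.353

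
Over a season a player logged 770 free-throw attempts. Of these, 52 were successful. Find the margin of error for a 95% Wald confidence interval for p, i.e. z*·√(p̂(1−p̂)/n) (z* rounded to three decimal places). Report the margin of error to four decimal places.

ME = 0.0177

p̂ = 52/770 = 0.06753.
Standard error of p̂: √(0.062972/770) = √0.000081782 = 0.009043.
For 95% confidence, z* = 1.960.
Margin of error = z*·SE = 1.960 × 0.009043 = 0.0177.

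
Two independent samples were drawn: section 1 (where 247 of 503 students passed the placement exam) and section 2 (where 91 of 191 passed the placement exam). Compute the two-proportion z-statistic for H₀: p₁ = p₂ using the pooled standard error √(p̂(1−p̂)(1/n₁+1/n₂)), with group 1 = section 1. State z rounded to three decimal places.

z = 0.344

Sample proportions: p̂₁ = 247/503 = 0.49105 and p̂₂ = 91/191 = 0.47644.
Pooled p̂ = (247+91)/(503+191) = 338/694 = 0.48703.
Pooled SE = √[0.2498318·0.00722367] ≈ 0.042482.
z = 0.01461/0.042482 = 0.344.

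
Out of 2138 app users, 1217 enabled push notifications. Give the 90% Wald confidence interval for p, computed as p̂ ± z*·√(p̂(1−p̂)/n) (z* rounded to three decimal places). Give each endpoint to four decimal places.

(0.5516, 0.5868)

With x = 1217 successes in n = 2138, p̂ = 0.56922.
SE = √(p̂(1−p̂)/n) = √(0.245208/2138) = 0.010709.
For 90% confidence, z* = 1.645.
Margin = 1.645·0.010709 = 0.01762.
Interval: 0.56922 ± 0.01762 → (0.5516, 0.5868).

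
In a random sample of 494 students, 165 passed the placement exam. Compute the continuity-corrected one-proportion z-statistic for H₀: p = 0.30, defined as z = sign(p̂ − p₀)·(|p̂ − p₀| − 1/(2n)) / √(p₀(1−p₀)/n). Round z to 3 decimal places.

z = 1.600

With x = 165 successes in n = 494, p̂ = 0.33401. p̂ − p₀ = 0.034008.
Continuity correction 1/(2n) = 1/988 = 0.001012.
Corrected numerator: |0.034008| − 0.001012 = 0.032996.
Null standard error: √(0.30·0.70/494) = √0.000425101 = 0.020618.
z = (+)0.032996/0.020618 = 1.600.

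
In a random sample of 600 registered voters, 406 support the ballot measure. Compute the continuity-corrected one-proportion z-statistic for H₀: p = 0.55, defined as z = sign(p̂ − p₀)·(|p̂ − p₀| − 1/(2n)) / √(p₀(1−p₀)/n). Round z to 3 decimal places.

z = 6.196

Sample proportion p̂ = 406/600 = 0.67667. p̂ − p₀ = 0.126667.
Continuity correction 1/(2n) = 1/1200 = 0.000833.
Corrected numerator: |0.126667| − 0.000833 = 0.125834.
Under H₀, SE = √(p₀(1−p₀)/n) = √(0.55·0.45/600) = √0.000412500 = 0.020310.
z = (+)0.125834/0.020310 = 6.196.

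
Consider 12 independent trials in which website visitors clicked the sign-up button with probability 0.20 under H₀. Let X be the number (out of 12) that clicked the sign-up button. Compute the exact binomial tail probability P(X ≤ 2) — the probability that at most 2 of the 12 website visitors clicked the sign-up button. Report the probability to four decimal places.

X ~ Binomial(n=12, p=0.20).
P(X ≤ 2) = C(12,0)·0.20^0·0.80^12 + C(12,1)·0.20^1·0.80^11 + C(12,2)·0.20^2·0.80^10.
= 0.068719 + 0.206158 + 0.283468 = 0.5583.

P = 0.5583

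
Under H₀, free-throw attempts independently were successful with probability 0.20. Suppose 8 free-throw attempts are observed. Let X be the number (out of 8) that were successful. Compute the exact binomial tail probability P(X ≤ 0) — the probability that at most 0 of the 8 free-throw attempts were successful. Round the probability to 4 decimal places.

X ~ Binomial(n=8, p=0.20).
P(X ≤ 0) = C(8,0)·0.20^0·0.80^8.
= 0.167772 = 0.1678.

P = 0.1678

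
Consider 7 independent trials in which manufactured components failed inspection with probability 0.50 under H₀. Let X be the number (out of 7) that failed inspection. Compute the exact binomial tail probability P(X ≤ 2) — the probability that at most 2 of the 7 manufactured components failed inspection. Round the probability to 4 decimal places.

P = 0.2266

X ~ Binomial(n=7, p=0.50).
P(X ≤ 2) = C(7,0)·0.50^0·0.50^7 + C(7,1)·0.50^1·0.50^6 + C(7,2)·0.50^2·0.50^5.
= 0.007812 + 0.054688 + 0.164062 = 0.2266.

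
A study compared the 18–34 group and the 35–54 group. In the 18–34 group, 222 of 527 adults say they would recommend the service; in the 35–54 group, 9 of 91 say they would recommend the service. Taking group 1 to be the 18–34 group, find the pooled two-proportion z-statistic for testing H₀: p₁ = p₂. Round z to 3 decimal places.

p̂₁ = 222/527 = 0.42125, p̂₂ = 9/91 = 0.09890.
Pooling: p̂ = 231/618 = 0.37379.
SE = √[p̂(1−p̂)(1/n₁+1/n₂)] = √[0.37379·0.62621·(1/527+1/91)] ≈ 0.054921.
z = (p̂₁ − p̂₂)/SE = (0.42125 − 0.09890)/0.054921 = 0.32235/0.054921 = 5.869.

z = 5.869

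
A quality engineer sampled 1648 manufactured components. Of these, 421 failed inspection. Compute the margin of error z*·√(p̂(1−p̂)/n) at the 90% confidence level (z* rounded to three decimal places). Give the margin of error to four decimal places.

ME = 0.0177

p̂ = 421/1648 = 0.25546.
SE = √(p̂(1−p̂)/n) = √(0.190201/1648) = 0.010743.
z* = 1.645 at the 90% level.
Margin of error = z*·SE = 1.645 × 0.010743 = 0.0177.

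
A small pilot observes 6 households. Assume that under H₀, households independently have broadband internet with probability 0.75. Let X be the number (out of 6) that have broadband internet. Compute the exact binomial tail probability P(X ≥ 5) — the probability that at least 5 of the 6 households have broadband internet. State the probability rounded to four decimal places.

P = 0.5339

X is binomial with n = 6 and p = 0.75.
P(X ≥ 5) = C(6,5)·0.75^5·0.25^1 + C(6,6)·0.75^6·0.25^0.
= 0.355957 + 0.177979 = 0.5339.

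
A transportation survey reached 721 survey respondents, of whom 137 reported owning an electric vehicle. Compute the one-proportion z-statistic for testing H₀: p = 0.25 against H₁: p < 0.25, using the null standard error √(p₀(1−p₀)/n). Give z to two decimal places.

With x = 137 successes in n = 721, p̂ = 0.19001.
Under H₀, SE = √(p₀(1−p₀)/n) = √(0.25·0.75/721) = √0.000260055 = 0.016126.
z = (0.19001 − 0.25)/0.016126 = -0.05999/0.016126 = -3.72.

z = -3.72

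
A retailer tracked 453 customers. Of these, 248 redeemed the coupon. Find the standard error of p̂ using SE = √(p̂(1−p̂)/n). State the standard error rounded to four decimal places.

SE = 0.0234

p̂ = 248/453 = 0.54746.
p̂(1−p̂) = 0.247748.
SE = √(0.247748/453) = √0.000546905 = 0.0234.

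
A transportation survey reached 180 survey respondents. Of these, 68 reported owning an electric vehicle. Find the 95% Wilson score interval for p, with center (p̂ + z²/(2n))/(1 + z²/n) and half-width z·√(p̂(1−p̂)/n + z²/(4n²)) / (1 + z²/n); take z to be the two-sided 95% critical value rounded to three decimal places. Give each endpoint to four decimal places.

(0.3102, 0.4505)

Here p̂ = 68/180 = 0.37778 and z = 1.960 (z² = 3.841600).
Denominator 1 + z²/n = 1 + 3.841600/180 = 1.021342.
Center = (0.37778 + 0.010671)/1.021342 = 0.38033.
Radicand: p̂(1−p̂)/n + z²/(4n²) = 0.001305898 + 0.000029642 = 0.001335540.
Half-width = z·√(radicand)/denom = 1.960·0.036545/1.021342 = 0.07013.
CI: 0.38033 ± 0.07013 = (0.3102, 0.4505).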